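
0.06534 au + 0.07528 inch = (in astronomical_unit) 0.06534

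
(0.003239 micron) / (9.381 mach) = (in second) 1.014e-12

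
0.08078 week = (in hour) 13.57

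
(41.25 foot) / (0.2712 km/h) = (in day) 0.001932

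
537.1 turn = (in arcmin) 1.16e+07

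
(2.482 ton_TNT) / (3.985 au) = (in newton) 0.01742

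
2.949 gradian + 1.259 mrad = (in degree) 2.726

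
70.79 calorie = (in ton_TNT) 7.079e-08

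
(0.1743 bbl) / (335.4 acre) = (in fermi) 2.042e+07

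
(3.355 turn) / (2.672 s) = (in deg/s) 452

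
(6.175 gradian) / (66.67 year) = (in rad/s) 4.613e-11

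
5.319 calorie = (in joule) 22.25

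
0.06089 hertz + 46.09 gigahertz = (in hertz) 4.609e+10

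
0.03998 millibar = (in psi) 0.0005799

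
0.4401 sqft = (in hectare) 4.089e-06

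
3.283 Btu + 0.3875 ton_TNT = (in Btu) 1.537e+06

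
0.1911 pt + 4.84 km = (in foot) 1.588e+04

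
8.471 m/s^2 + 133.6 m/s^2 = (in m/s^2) 142.1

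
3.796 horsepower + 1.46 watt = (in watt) 2832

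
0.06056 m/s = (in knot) 0.1177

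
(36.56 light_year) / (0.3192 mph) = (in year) 7.686e+10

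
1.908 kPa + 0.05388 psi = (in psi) 0.3306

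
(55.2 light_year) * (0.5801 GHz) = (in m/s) 3.029e+26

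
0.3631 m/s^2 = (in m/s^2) 0.3631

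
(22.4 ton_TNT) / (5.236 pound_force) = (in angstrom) 4.024e+19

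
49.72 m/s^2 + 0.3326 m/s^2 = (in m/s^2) 50.05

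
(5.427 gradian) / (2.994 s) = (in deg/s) 1.631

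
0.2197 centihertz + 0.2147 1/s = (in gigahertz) 2.169e-10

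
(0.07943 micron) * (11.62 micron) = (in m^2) 9.23e-13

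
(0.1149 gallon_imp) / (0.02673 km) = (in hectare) 1.954e-09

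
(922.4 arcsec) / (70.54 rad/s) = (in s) 6.34e-05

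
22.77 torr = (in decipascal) 3.036e+04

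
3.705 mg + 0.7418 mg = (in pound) 9.804e-06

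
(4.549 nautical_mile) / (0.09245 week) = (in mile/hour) 0.337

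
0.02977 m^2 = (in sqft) 0.3204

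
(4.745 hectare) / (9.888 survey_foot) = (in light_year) 1.664e-12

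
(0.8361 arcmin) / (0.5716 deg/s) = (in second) 0.02438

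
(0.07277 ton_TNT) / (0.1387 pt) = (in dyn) 6.223e+17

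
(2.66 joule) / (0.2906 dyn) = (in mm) 9.153e+08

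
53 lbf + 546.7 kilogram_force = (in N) 5597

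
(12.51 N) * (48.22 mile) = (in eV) 6.059e+24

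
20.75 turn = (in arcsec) 2.689e+07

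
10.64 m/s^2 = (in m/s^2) 10.64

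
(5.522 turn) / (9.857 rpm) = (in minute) 0.5602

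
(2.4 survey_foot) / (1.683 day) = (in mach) 1.477e-08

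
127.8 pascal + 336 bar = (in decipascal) 3.36e+08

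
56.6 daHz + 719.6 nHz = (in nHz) 5.66e+11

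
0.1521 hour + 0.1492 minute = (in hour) 0.1546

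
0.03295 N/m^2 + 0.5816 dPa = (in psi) 1.321e-05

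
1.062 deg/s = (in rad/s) 0.01854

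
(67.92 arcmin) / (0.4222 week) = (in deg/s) 4.433e-06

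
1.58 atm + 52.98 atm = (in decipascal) 5.528e+07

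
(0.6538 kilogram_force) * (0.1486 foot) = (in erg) 2.904e+06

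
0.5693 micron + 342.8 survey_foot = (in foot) 342.8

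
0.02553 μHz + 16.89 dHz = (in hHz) 0.01689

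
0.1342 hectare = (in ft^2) 1.445e+04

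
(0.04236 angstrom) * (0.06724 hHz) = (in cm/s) 2.848e-09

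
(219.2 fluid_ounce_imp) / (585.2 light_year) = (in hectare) 1.125e-25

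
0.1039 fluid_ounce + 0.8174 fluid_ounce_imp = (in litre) 0.0263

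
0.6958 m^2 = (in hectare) 6.958e-05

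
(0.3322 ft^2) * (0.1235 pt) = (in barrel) 8.457e-06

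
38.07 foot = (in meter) 11.6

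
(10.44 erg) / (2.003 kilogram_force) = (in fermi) 5.315e+07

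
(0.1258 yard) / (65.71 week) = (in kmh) 1.042e-08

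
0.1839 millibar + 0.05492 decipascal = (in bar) 0.000184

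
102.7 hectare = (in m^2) 1.027e+06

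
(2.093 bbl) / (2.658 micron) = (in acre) 30.94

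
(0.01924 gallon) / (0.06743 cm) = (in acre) 2.669e-05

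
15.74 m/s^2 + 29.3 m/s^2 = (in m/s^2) 45.04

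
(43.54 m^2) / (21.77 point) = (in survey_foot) 1.86e+04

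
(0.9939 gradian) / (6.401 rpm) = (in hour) 6.47e-06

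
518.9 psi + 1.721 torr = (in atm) 35.31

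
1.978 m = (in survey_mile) 0.001229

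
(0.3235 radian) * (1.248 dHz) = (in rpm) 0.3855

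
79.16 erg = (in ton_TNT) 1.892e-15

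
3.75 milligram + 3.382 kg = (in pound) 7.456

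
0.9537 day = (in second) 8.24e+04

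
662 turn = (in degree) 2.383e+05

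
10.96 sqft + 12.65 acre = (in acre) 12.65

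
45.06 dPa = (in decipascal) 45.06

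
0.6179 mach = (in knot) 409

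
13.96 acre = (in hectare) 5.649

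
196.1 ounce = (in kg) 5.559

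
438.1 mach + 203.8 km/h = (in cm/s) 1.492e+07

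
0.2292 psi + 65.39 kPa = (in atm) 0.6609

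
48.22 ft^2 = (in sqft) 48.22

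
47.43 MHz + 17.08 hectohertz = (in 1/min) 2.846e+09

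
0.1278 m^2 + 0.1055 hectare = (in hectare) 0.1055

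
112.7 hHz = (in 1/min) 6.762e+05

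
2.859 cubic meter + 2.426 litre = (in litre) 2861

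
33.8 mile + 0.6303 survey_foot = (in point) 1.542e+08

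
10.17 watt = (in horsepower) 0.01364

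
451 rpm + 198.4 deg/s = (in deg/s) 2904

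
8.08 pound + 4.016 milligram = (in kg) 3.665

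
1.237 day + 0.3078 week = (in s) 2.93e+05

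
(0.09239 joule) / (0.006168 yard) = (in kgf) 1.67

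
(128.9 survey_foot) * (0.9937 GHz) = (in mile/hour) 8.733e+10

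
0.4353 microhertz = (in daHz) 4.353e-08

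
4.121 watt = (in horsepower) 0.005526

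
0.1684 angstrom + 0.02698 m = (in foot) 0.08852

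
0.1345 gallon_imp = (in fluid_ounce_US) 20.68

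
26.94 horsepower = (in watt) 2.009e+04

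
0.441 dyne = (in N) 4.41e-06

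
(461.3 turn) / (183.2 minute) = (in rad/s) 0.2637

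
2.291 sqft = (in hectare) 2.128e-05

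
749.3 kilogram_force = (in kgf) 749.3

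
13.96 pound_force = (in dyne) 6.21e+06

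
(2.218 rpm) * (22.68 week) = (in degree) 1.825e+08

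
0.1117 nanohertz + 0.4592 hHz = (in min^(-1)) 2755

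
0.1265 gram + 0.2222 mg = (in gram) 0.1267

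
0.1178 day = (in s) 1.018e+04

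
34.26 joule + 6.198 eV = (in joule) 34.26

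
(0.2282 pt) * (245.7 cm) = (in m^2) 0.0001978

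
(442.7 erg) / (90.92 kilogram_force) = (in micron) 0.04965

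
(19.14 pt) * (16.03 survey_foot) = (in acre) 8.152e-06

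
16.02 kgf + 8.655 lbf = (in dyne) 1.956e+07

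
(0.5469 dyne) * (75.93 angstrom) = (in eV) 2.592e+05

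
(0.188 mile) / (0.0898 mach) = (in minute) 0.1649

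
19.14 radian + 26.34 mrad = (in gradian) 1220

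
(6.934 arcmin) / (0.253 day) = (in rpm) 8.811e-07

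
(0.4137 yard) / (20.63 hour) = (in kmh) 1.834e-05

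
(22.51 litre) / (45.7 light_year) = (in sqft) 5.604e-19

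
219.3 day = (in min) 3.158e+05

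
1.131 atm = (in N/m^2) 1.146e+05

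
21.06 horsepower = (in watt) 1.57e+04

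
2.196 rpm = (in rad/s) 0.23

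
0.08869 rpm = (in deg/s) 0.5321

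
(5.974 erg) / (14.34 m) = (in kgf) 4.248e-09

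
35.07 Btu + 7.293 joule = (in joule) 3.701e+04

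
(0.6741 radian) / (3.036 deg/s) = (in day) 0.0001472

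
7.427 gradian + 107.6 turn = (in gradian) 4.305e+04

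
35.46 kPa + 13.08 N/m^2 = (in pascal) 3.547e+04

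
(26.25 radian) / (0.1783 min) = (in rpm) 23.43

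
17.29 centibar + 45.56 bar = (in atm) 45.13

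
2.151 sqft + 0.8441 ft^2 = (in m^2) 0.2783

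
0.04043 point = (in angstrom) 1.426e+05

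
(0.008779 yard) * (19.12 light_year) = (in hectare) 1.452e+11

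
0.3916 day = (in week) 0.05594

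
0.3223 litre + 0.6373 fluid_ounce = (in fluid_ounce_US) 11.54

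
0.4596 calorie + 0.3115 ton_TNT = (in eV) 8.135e+27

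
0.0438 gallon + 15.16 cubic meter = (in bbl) 95.35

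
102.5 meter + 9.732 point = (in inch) 4036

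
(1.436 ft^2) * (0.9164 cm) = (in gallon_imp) 0.2689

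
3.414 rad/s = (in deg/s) 195.6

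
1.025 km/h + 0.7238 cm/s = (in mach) 0.0008574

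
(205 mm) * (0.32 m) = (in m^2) 0.0656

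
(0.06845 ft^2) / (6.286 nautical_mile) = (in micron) 0.5462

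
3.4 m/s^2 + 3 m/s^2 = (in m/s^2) 6.4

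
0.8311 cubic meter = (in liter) 831.1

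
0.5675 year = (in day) 207.1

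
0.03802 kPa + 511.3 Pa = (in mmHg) 4.12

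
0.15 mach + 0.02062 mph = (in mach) 0.15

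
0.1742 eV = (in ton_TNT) 6.671e-30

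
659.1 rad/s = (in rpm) 6294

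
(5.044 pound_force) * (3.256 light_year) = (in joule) 6.911e+17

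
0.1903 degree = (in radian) 0.003321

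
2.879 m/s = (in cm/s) 287.9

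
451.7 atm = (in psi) 6638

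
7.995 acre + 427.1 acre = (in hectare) 176.1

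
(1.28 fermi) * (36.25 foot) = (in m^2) 1.414e-14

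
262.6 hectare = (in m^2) 2.626e+06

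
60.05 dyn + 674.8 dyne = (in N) 0.007349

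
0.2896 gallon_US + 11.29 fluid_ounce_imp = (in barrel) 0.008913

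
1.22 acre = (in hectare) 0.4937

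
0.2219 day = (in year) 0.0006079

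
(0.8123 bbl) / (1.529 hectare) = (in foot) 2.771e-05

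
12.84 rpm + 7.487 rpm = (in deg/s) 122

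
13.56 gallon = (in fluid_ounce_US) 1736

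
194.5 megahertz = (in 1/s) 1.945e+08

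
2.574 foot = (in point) 2224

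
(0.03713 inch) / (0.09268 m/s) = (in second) 0.01018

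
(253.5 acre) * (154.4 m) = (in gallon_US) 4.184e+10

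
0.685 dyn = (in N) 6.85e-06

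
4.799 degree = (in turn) 0.01333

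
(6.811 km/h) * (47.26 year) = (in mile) 1.752e+06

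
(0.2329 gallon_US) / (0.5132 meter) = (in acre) 4.245e-07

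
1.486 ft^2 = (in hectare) 1.381e-05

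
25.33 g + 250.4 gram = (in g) 275.7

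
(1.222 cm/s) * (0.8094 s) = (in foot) 0.03245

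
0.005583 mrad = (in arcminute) 0.01919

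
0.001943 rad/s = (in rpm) 0.01855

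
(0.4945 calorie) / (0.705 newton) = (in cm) 293.5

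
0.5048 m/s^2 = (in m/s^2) 0.5048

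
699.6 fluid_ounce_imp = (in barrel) 0.125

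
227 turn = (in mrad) 1.426e+06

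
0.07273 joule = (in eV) 4.539e+17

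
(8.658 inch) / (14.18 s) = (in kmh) 0.05583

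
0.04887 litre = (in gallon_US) 0.01291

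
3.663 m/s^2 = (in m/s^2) 3.663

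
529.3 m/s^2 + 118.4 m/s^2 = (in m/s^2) 647.7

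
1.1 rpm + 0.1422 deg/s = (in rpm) 1.124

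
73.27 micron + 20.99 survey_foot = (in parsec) 2.073e-16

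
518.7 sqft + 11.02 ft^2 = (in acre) 0.01216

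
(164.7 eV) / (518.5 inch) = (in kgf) 2.043e-19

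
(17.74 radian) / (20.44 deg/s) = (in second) 49.73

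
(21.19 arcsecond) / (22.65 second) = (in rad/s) 4.536e-06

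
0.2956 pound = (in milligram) 1.341e+05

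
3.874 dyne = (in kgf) 3.95e-06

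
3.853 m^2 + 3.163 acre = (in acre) 3.164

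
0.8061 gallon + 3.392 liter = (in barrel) 0.04053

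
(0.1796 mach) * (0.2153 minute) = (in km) 0.79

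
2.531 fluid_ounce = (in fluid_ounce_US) 2.531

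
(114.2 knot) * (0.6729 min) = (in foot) 7782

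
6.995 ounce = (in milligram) 1.983e+05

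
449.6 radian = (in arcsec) 9.274e+07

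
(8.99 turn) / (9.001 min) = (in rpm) 0.9988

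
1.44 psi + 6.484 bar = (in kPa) 658.3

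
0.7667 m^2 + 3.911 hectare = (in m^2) 3.911e+04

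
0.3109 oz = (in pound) 0.01943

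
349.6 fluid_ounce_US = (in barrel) 0.06503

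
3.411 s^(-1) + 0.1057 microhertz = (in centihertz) 341.1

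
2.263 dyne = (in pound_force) 5.087e-06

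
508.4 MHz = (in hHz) 5.084e+06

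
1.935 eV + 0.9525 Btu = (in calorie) 240.2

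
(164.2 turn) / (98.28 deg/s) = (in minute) 10.02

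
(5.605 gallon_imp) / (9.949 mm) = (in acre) 0.0006329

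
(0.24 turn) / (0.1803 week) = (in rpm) 0.0001321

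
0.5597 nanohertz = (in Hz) 5.597e-10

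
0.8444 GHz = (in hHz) 8.444e+06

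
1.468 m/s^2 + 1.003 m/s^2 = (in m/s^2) 2.471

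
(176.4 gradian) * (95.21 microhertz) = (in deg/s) 0.01512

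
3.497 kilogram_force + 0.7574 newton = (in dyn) 3.505e+06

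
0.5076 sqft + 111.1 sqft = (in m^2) 10.37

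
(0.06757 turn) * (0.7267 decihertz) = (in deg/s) 1.768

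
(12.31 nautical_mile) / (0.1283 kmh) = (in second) 6.397e+05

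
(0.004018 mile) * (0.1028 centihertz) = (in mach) 1.952e-05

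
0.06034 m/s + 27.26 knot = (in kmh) 50.7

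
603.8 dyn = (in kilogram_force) 0.0006157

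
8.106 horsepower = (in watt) 6045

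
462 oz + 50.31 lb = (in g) 3.592e+04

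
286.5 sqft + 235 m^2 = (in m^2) 261.6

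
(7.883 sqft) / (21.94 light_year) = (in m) 3.528e-18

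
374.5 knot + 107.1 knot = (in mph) 554.2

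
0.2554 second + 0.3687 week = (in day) 2.581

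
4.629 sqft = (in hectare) 4.3e-05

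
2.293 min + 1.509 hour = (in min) 92.83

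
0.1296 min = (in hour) 0.00216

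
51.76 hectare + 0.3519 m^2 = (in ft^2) 5.571e+06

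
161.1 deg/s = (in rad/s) 2.812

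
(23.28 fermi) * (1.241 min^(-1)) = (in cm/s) 4.815e-14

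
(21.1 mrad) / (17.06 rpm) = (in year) 3.745e-10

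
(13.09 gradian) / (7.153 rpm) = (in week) 4.539e-07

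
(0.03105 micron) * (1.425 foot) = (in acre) 3.333e-12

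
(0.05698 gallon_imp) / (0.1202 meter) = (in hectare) 2.155e-07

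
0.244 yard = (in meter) 0.2231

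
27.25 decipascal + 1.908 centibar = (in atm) 0.01886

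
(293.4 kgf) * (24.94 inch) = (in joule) 1823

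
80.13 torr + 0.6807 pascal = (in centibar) 10.68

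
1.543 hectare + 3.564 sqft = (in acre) 3.813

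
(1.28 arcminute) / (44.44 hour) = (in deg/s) 1.333e-07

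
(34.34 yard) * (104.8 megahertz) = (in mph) 7.361e+09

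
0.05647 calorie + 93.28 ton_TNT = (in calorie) 9.328e+10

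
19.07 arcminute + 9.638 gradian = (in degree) 8.992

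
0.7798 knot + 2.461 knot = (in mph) 3.729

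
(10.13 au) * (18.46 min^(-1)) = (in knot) 9.063e+11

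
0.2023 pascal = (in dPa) 2.023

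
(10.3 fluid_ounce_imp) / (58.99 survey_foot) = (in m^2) 1.628e-05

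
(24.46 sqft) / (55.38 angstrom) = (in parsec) 1.33e-08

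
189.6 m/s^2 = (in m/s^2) 189.6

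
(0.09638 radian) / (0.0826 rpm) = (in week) 1.842e-05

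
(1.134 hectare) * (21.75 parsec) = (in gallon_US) 2.011e+24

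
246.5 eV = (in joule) 3.949e-17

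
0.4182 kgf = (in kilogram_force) 0.4182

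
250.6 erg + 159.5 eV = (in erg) 250.6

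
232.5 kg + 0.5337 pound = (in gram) 2.327e+05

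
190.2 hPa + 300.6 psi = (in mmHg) 1.569e+04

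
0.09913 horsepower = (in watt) 73.92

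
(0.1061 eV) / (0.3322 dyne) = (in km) 5.117e-18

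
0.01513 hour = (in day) 0.0006304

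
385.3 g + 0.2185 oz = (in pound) 0.8631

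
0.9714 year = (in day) 354.6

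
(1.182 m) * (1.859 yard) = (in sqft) 21.63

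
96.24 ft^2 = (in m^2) 8.941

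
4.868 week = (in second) 2.944e+06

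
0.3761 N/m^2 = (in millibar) 0.003761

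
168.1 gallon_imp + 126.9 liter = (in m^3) 0.8911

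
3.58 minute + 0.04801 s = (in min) 3.581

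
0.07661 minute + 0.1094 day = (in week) 0.01564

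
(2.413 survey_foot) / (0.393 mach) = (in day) 6.361e-08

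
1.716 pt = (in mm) 0.6054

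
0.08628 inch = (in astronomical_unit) 1.465e-14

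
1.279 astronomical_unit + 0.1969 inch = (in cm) 1.913e+13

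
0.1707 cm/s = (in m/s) 0.001707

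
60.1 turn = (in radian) 377.6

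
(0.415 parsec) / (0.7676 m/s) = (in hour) 4.634e+12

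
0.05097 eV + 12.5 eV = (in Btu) 1.906e-21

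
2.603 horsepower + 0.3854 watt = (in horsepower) 2.604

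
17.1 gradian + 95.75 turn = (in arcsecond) 1.241e+08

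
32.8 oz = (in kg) 0.9299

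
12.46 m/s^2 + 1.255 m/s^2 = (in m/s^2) 13.71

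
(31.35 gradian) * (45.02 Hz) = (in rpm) 211.7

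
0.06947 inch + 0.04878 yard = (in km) 4.637e-05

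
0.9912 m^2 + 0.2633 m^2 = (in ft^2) 13.5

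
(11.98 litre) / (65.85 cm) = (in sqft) 0.1958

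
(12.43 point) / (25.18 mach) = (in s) 5.114e-07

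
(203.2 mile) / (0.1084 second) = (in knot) 5.864e+06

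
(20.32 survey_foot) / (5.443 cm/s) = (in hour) 0.03161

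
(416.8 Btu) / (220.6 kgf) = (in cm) 2.033e+04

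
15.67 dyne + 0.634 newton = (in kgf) 0.06467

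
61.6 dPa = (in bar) 6.16e-05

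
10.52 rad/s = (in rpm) 100.5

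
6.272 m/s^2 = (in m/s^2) 6.272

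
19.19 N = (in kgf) 1.957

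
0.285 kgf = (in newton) 2.795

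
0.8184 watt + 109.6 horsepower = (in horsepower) 109.6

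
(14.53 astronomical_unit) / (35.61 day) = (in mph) 1.58e+06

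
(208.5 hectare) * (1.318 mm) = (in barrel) 1.728e+04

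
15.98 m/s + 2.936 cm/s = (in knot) 31.12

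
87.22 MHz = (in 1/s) 8.722e+07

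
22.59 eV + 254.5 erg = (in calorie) 6.083e-06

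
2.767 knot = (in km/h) 5.124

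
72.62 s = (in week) 0.0001201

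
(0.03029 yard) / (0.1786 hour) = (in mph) 9.636e-05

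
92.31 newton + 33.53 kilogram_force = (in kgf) 42.94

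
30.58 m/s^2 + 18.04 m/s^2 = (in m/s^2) 48.62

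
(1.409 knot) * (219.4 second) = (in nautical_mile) 0.08587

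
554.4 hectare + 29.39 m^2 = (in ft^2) 5.968e+07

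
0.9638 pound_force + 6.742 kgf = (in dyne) 7.04e+06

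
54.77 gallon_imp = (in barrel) 1.566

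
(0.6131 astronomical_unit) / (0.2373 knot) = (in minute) 1.252e+10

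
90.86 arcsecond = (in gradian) 0.02804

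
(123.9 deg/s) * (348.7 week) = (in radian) 4.56e+08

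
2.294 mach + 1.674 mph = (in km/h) 2815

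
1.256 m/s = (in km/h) 4.522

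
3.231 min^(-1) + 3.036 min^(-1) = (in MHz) 1.044e-07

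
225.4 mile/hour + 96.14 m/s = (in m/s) 196.9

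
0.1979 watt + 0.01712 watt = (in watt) 0.215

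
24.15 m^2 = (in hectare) 0.002415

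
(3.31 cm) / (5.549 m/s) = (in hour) 1.657e-06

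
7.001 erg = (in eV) 4.37e+12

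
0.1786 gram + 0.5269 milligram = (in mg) 179.1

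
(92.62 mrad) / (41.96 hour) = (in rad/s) 6.132e-07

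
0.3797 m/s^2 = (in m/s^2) 0.3797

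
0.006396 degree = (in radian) 0.0001116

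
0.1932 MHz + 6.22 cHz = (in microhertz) 1.932e+11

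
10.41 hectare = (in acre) 25.72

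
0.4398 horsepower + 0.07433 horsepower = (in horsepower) 0.5141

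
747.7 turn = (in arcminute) 1.615e+07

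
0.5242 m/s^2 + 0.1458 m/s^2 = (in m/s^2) 0.67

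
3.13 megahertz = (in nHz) 3.13e+15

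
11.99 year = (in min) 6.302e+06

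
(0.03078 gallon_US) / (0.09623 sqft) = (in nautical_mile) 7.037e-06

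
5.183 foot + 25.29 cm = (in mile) 0.001139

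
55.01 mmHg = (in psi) 1.064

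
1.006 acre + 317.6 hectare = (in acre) 785.8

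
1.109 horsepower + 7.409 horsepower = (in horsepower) 8.518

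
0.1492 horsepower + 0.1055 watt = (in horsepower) 0.1493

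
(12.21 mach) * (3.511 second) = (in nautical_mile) 7.882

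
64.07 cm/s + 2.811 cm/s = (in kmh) 2.408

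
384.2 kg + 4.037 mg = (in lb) 847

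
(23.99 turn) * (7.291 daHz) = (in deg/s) 6.297e+05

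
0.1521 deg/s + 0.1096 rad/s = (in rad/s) 0.1123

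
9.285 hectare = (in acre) 22.94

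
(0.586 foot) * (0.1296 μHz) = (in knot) 4.5e-08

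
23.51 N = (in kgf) 2.397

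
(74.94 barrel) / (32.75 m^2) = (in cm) 36.38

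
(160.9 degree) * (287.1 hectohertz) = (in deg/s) 4.619e+06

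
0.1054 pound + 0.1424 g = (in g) 47.95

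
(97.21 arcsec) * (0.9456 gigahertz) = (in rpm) 4.256e+06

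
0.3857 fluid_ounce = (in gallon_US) 0.003013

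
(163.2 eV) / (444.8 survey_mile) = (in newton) 3.653e-23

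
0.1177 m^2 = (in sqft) 1.267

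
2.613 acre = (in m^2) 1.057e+04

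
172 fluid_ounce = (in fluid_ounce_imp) 179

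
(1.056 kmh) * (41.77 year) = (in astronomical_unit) 0.002583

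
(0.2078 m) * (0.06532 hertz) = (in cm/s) 1.357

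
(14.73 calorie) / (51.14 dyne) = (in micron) 1.205e+11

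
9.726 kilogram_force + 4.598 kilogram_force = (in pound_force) 31.58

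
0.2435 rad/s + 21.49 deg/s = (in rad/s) 0.6186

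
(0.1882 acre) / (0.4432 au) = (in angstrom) 114.9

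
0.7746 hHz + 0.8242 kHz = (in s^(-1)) 901.7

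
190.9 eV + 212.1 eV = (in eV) 403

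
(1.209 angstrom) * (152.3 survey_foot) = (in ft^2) 6.041e-08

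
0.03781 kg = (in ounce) 1.334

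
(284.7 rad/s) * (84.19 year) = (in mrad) 7.559e+14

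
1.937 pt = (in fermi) 6.833e+11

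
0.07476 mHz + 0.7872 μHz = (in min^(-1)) 0.004533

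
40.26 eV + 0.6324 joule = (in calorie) 0.1511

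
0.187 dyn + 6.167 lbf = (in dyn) 2.743e+06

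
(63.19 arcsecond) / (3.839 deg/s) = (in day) 5.292e-08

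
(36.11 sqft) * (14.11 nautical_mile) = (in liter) 8.766e+07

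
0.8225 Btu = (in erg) 8.678e+09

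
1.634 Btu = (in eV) 1.076e+22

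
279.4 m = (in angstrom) 2.794e+12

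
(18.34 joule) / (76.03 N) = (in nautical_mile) 0.0001302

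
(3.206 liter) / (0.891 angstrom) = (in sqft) 3.873e+08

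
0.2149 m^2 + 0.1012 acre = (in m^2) 409.8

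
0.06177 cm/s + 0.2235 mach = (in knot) 147.9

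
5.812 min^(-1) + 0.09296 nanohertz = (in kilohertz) 9.687e-05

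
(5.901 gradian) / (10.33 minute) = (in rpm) 0.001428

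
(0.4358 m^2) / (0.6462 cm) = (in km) 0.06744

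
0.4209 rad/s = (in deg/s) 24.12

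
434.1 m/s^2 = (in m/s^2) 434.1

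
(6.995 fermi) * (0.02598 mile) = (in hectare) 2.925e-17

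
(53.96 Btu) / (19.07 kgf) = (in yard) 332.9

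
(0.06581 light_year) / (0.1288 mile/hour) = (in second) 1.081e+16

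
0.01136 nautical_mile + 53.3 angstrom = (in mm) 2.104e+04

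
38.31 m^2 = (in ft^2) 412.4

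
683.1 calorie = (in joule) 2858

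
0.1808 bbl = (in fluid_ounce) 972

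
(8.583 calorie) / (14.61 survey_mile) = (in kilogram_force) 0.0001557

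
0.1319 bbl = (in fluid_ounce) 709.1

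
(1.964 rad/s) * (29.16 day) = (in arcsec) 1.021e+12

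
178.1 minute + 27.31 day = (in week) 3.919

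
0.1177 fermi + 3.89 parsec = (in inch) 4.726e+18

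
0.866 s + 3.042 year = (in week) 158.6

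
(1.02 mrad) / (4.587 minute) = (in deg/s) 0.0002123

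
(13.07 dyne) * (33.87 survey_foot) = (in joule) 0.001349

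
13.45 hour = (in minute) 807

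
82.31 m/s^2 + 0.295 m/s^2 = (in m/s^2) 82.61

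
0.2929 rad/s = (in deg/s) 16.78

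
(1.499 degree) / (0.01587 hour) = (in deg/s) 0.02624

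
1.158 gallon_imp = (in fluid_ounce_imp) 185.3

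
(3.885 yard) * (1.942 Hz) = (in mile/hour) 15.43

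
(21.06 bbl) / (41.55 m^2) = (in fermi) 8.058e+13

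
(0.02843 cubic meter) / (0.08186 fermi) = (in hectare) 3.473e+10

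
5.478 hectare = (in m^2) 5.478e+04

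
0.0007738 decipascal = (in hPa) 7.738e-07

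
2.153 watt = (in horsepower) 0.002887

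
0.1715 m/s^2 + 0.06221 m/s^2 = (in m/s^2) 0.2337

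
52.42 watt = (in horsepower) 0.0703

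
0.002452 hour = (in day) 0.0001022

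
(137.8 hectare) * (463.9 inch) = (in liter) 1.624e+10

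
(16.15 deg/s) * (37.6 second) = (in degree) 607.2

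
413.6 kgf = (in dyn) 4.056e+08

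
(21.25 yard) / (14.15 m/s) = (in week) 2.271e-06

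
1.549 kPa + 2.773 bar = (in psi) 40.44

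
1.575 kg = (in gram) 1575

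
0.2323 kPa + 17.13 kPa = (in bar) 0.1736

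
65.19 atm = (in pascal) 6.605e+06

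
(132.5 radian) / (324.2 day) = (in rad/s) 4.73e-06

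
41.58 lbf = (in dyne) 1.85e+07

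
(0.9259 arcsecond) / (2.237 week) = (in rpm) 3.168e-11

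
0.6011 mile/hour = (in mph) 0.6011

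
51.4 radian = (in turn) 8.181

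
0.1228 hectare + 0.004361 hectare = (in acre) 0.3142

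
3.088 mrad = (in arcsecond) 636.9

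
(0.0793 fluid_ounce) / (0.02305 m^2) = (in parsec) 3.297e-21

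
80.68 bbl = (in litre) 1.283e+04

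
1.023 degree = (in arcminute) 61.38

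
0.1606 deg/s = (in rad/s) 0.002803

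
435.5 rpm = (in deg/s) 2613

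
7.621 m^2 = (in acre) 0.001883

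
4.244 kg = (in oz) 149.7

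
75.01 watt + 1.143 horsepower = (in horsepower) 1.244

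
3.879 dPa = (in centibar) 0.0003879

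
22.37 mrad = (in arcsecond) 4614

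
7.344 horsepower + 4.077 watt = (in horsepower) 7.349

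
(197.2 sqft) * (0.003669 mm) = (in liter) 0.06722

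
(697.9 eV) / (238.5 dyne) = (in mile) 2.913e-17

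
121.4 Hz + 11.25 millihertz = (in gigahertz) 1.214e-07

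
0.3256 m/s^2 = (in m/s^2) 0.3256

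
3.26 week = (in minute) 3.286e+04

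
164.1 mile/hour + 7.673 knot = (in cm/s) 7731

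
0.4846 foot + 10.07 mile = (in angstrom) 1.621e+14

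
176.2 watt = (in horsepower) 0.2363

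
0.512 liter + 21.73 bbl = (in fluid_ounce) 1.168e+05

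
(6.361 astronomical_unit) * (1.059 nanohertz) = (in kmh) 3628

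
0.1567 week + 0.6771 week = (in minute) 8405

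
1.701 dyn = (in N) 1.701e-05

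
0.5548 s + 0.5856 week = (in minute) 5903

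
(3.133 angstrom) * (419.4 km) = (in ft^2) 0.001414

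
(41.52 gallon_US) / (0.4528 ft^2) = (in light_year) 3.949e-16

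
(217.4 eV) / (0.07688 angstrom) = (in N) 4.531e-06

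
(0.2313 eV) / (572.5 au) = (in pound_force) 9.727e-35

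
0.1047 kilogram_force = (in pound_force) 0.2308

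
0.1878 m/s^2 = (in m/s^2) 0.1878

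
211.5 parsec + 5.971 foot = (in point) 1.85e+22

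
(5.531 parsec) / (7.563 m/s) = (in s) 2.257e+16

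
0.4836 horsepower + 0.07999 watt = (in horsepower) 0.4837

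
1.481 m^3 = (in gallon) 391.2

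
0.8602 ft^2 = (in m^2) 0.07992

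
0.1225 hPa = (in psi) 0.001777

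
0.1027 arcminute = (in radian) 2.987e-05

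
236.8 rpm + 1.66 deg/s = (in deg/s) 1422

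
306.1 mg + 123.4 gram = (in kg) 0.1237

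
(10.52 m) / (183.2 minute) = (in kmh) 0.003445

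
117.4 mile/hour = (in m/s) 52.48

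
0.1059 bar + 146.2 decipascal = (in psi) 1.538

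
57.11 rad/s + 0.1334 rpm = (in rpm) 545.5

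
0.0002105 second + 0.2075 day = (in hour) 4.98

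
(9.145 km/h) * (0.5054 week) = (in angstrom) 7.765e+15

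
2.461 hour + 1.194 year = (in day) 435.9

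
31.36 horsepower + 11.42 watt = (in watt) 2.34e+04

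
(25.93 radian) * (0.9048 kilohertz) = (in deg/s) 1.344e+06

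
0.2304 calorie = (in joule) 0.964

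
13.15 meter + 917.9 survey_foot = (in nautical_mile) 0.1582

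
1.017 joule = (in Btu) 0.0009639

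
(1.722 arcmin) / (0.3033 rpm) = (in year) 5.001e-10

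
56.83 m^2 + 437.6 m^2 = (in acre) 0.1222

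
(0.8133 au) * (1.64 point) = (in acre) 1.739e+04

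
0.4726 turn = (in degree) 170.1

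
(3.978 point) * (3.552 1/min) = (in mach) 2.44e-07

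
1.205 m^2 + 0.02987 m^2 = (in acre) 0.0003051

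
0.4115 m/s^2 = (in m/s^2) 0.4115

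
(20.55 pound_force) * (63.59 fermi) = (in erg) 5.813e-05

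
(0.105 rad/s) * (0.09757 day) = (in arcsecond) 1.826e+08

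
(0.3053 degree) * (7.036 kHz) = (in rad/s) 37.49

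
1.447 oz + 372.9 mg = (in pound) 0.09126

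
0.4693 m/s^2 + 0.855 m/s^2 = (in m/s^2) 1.324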